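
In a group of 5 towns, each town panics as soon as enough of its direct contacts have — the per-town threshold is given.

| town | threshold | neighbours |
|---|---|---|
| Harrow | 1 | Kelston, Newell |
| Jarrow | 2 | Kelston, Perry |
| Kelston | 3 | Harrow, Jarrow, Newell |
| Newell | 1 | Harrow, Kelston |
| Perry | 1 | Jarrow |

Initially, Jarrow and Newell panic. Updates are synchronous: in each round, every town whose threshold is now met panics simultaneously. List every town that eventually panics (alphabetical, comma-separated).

Harrow, Jarrow, Kelston, Newell, Perry

Round 1 — Jarrow, Newell panic (initial).
Round 2 — checking thresholds:
  Harrow: 1 of 2 neighbours ≥ 1, panics.
  Kelston: 2 of 3 neighbours < 3, below threshold.
  Perry: 1 of 1 neighbours ≥ 1, panics.
Round 3 — checking thresholds:
  Kelston: 3 of 3 neighbours ≥ 3, panics.
Round 4 — no new panics; cascade stops.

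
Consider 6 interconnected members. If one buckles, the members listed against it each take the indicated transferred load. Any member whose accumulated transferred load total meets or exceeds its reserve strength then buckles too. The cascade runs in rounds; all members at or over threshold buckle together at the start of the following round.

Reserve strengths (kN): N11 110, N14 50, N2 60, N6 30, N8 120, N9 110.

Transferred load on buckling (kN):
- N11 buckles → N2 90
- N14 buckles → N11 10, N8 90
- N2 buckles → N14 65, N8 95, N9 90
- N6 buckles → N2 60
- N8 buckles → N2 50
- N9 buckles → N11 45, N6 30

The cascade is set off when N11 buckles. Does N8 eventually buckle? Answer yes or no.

yes

Round 1 — N11 buckles (initial).
  N2: +90 → 90 ≥ 60
Round 2 — N2 buckles.
  N14: +65 → 65 ≥ 50
  N8: +95 → 95 < 120
  N9: +90 → 90 < 110
Round 3 — N14 buckles.
  N8: +90 → 185 ≥ 120
Round 4 — N8 buckles.
No further bucklings.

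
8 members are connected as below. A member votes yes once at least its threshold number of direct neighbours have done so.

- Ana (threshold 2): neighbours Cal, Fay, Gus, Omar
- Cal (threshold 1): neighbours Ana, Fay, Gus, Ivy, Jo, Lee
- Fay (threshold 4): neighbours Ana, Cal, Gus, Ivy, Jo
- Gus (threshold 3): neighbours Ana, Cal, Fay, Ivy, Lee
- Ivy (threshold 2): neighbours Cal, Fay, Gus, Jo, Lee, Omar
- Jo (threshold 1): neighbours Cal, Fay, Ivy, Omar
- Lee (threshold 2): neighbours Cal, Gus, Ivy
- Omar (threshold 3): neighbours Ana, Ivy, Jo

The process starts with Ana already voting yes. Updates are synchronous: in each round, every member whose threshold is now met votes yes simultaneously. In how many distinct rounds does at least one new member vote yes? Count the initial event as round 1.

5

Round 1 — Ana votes yes (initial).
Round 2 — checking thresholds:
  Cal: 1 of 6 neighbours ≥ 1, votes yes.
  Fay: 1 of 5 neighbours < 4, below threshold.
  Gus: 1 of 5 neighbours < 3, below threshold.
  Omar: 1 of 3 neighbours < 3, below threshold.
Round 3 — checking thresholds:
  Fay: 2 of 5 neighbours < 4, below threshold.
  Gus: 2 of 5 neighbours < 3, below threshold.
  Ivy: 1 of 6 neighbours < 2, below threshold.
  Jo: 1 of 4 neighbours ≥ 1, votes yes.
  Lee: 1 of 3 neighbours < 2, below threshold.
  Omar: 1 of 3 neighbours < 3, below threshold.
Round 4 — checking thresholds:
  Fay: 3 of 5 neighbours < 4, below threshold.
  Gus: 2 of 5 neighbours < 3, below threshold.
  Ivy: 2 of 6 neighbours ≥ 2, votes yes.
  Lee: 1 of 3 neighbours < 2, below threshold.
  Omar: 2 of 3 neighbours < 3, below threshold.
Round 5 — checking thresholds:
  Fay: 4 of 5 neighbours ≥ 4, votes yes.
  Gus: 3 of 5 neighbours ≥ 3, votes yes.
  Lee: 2 of 3 neighbours ≥ 2, votes yes.
  Omar: 3 of 3 neighbours ≥ 3, votes yes.
Round 6 — no new yes votes; cascade stops.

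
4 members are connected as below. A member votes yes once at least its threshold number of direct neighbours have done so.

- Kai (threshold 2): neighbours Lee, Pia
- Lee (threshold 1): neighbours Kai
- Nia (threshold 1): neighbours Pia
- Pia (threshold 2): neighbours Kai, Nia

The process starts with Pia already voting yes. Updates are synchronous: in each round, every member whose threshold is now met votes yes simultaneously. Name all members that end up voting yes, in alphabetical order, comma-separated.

Round 1 — Pia votes yes (initial).
Round 2 — checking thresholds:
  Kai: 1 of 2 neighbours < 2, not yet.
  Nia: 1 of 1 neighbours ≥ 1, votes yes.
Round 3 — no new yes votes; cascade stops.

Nia, Pia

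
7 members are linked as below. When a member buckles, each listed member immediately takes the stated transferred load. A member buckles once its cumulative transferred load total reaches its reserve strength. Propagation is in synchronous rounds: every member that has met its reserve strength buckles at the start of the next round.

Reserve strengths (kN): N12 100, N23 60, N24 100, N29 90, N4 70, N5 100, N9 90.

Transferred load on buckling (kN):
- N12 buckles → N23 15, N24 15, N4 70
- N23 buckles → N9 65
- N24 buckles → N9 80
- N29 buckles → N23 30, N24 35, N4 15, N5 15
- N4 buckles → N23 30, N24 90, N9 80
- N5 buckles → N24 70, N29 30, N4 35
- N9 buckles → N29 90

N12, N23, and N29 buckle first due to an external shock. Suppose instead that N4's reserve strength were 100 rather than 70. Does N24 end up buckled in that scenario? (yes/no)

no

With N4's reserve strength at 100:
Round 1 — N12, N23, N29 buckle (initial).
  N24: +15+35 → 50 < 100
  N4: +70+15 → 85 < 100
  N5: +15 → 15 < 100
  N9: +65 → 65 < 90
No further bucklings.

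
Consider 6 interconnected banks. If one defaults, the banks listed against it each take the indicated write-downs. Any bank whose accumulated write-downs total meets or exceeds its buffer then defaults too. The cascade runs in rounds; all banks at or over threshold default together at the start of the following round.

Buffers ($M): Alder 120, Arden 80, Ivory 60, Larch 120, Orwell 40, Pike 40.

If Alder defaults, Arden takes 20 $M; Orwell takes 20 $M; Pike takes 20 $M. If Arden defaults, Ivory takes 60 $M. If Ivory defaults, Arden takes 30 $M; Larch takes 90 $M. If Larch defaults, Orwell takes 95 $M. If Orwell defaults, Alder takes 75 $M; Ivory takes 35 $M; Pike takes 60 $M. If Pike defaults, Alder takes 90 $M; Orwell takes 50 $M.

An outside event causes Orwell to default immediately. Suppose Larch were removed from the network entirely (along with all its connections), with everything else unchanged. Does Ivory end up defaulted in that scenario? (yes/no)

no

With Larch removed:
Round 1 — Orwell defaults (initial).
  Alder: +75 → 75 < 120
  Ivory: +35 → 35 < 60
  Pike: +60 → 60 ≥ 40
Round 2 — Pike defaults.
  Alder: +90 → 165 ≥ 120
Round 3 — Alder defaults.
  Arden: +20 → 20 < 80
No further defaults.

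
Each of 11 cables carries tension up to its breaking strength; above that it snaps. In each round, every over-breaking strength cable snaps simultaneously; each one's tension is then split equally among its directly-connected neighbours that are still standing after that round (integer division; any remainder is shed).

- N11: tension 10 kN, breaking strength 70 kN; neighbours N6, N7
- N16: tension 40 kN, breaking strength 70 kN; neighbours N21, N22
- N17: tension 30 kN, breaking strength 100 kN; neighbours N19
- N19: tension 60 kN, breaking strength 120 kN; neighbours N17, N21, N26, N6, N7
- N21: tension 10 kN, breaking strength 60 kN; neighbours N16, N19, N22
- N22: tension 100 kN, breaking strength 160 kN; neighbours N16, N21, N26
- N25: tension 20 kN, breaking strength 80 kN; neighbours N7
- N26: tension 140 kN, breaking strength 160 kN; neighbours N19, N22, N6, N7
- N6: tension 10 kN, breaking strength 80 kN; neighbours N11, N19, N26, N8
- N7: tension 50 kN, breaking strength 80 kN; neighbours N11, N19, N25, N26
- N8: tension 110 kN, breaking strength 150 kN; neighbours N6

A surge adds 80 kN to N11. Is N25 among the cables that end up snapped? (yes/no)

Round 1 — N11 at 90 > 70. N11 snaps.
  N11 sheds 90 kN to N6, N7: 45 each.
    N6: 10+45 = 55 ≤ 80
    N7: 50+45 = 95 > 80
Round 2 — N7 snaps.
  N7 sheds 95 kN to N19, N25, N26: 31 each (2 lost).
    N19: 60+31 = 91 ≤ 120
    N25: 20+31 = 51 ≤ 80
    N26: 140+31 = 171 > 160
Round 3 — N26 snaps.
  N26 sheds 171 kN to N19, N22, N6: 57 each.
    N19: 91+57 = 148 > 120
    N22: 100+57 = 157 ≤ 160
    N6: 55+57 = 112 > 80
Round 4 — N19, N6 snap.
  N19 sheds 148 kN to N17, N21: 74 each.
    N17: 30+74 = 104 > 100
    N21: 10+74 = 84 > 60
  N6 sheds 112 kN to N8: 112 each.
    N8: 110+112 = 222 > 150
Round 5 — N17, N21, N8 snap.
  N17 sheds 104 kN: no online neighbours, lost.
  N21 sheds 84 kN to N16, N22: 42 each.
    N16: 40+42 = 82 > 70
    N22: 157+42 = 199 > 160
  N8 sheds 222 kN: no online neighbours, lost.
Round 6 — N16, N22 snap.
  N16 sheds 82 kN: no online neighbours, lost.
  N22 sheds 199 kN: no online neighbours, lost.
No further breaks.

no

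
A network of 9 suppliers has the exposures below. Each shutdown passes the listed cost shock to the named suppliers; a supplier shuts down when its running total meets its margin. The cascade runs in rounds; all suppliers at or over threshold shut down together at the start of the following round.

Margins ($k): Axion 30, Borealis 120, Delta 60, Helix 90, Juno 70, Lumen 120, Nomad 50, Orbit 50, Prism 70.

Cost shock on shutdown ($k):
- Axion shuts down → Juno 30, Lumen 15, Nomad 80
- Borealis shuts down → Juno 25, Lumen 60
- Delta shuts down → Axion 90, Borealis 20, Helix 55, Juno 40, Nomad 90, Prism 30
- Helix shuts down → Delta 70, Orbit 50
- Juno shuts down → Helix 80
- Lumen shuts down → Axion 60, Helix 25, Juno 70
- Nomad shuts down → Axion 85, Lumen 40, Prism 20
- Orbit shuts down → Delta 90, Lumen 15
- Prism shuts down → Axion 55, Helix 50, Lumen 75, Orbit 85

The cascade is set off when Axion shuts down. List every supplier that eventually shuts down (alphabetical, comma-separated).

Axion, Nomad

Round 1 — Axion shuts down (initial).
  Juno: +30 → 30 < 70
  Lumen: +15 → 15 < 120
  Nomad: +80 → 80 ≥ 50
Round 2 — Nomad shuts down.
  Lumen: +40 → 55 < 120
  Prism: +20 → 20 < 70
No further shutdowns.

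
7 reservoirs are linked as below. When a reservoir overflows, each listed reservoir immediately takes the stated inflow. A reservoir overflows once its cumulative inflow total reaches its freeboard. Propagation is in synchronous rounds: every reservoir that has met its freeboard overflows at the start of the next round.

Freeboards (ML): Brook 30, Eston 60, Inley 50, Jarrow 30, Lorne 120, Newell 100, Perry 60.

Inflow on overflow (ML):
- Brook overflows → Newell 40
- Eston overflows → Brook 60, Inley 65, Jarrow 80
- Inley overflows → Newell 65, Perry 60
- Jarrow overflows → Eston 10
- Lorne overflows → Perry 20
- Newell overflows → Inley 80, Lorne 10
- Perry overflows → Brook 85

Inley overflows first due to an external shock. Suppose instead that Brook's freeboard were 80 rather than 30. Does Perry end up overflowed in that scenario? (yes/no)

yes

With Brook's freeboard at 80:
Round 1 — Inley overflows (initial).
  Newell: +65 → 65 < 100
  Perry: +60 → 60 ≥ 60
Round 2 — Perry overflows.
  Brook: +85 → 85 ≥ 80
Round 3 — Brook overflows.
  Newell: +40 → 105 ≥ 100
Round 4 — Newell overflows.
  Lorne: +10 → 10 < 120
No further overflows.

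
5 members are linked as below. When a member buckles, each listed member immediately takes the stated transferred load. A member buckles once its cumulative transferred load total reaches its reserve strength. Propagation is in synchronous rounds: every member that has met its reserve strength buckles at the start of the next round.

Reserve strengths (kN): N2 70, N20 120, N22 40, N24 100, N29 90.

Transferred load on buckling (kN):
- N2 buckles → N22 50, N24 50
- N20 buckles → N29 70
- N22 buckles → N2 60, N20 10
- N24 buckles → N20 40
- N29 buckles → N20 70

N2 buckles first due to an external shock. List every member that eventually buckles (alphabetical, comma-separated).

Round 1 — N2 buckles (initial).
  N22: +50 → 50 ≥ 40
  N24: +50 → 50 < 100
Round 2 — N22 buckles.
  N20: +10 → 10 < 120
No further bucklings.

N2, N22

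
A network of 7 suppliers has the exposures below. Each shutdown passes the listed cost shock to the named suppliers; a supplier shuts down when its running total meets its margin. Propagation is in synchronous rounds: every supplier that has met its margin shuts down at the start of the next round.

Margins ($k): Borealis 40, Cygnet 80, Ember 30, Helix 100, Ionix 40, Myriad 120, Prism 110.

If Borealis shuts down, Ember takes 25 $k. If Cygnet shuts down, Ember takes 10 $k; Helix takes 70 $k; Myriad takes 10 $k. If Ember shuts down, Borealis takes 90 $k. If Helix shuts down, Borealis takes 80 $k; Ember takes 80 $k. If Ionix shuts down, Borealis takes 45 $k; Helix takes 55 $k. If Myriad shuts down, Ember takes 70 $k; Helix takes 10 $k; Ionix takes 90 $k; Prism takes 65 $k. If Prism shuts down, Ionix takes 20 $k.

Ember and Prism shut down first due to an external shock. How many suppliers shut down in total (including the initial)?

3

Round 1 — Ember, Prism shut down (initial).
  Borealis: +90 → 90 ≥ 40
  Ionix: +20 → 20 < 40
Round 2 — Borealis shuts down.
No further shutdowns.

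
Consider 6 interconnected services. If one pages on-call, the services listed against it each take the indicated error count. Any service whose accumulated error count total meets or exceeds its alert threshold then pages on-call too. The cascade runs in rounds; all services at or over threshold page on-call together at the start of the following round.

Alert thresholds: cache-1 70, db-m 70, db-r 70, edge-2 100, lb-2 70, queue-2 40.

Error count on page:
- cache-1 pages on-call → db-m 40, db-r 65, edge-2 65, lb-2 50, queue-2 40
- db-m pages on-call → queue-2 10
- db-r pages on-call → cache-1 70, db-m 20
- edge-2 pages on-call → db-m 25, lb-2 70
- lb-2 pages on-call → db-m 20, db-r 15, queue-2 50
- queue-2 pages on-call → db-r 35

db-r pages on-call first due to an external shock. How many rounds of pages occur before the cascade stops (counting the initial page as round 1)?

3

Round 1 — db-r pages on-call (initial).
  cache-1: +70 → 70 ≥ 70
  db-m: +20 → 20 < 70
Round 2 — cache-1 pages on-call.
  db-m: +40 → 60 < 70
  edge-2: +65 → 65 < 100
  lb-2: +50 → 50 < 70
  queue-2: +40 → 40 ≥ 40
Round 3 — queue-2 pages on-call.
No further pages.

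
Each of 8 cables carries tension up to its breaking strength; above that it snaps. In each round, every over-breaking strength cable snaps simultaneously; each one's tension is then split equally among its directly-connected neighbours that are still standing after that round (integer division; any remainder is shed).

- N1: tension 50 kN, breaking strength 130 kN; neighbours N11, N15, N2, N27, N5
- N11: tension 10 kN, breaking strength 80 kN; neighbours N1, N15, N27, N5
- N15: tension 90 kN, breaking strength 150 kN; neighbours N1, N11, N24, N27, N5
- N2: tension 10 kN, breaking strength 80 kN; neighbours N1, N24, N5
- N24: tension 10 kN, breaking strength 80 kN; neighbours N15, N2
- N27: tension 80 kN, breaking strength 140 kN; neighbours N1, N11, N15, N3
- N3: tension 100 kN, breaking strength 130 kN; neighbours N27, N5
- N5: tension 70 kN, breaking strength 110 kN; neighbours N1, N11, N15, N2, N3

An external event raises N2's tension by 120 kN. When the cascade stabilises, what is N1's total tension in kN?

121

Round 1 — N2 at 130 > 80. N2 snaps.
  N2 sheds 130 kN to N1, N24, N5: 43 each (1 lost).
    N1: 50+43 = 93 ≤ 130
    N24: 10+43 = 53 ≤ 80
    N5: 70+43 = 113 > 110
Round 2 — N5 snaps.
  N5 sheds 113 kN to N1, N11, N15, N3: 28 each (1 lost).
    N1: 93+28 = 121 ≤ 130
    N11: 10+28 = 38 ≤ 80
    N15: 90+28 = 118 ≤ 150
    N3: 100+28 = 128 ≤ 130
No further breaks.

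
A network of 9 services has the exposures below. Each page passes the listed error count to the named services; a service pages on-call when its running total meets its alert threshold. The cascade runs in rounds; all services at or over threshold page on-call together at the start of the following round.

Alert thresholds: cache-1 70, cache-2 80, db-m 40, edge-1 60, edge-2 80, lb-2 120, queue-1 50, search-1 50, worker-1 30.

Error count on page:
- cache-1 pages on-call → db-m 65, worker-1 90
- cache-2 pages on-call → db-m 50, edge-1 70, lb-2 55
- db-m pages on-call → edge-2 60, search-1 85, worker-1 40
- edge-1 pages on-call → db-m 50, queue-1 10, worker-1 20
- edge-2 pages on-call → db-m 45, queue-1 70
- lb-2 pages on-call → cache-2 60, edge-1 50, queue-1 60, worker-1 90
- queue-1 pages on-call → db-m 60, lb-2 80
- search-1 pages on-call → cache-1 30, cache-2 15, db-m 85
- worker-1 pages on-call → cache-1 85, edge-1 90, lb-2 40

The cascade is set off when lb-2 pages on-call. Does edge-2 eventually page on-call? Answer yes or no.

Round 1 — lb-2 pages on-call (initial).
  cache-2: +60 → 60 < 80
  edge-1: +50 → 50 < 60
  queue-1: +60 → 60 ≥ 50
  worker-1: +90 → 90 ≥ 30
Round 2 — queue-1, worker-1 page on-call.
  cache-1: +85 → 85 ≥ 70
  db-m: +60 → 60 ≥ 40
  edge-1: +90 → 140 ≥ 60
Round 3 — cache-1, db-m, edge-1 page on-call.
  edge-2: +60 → 60 < 80
  search-1: +85 → 85 ≥ 50
Round 4 — search-1 pages on-call.
  cache-2: +15 → 75 < 80
No further pages.

no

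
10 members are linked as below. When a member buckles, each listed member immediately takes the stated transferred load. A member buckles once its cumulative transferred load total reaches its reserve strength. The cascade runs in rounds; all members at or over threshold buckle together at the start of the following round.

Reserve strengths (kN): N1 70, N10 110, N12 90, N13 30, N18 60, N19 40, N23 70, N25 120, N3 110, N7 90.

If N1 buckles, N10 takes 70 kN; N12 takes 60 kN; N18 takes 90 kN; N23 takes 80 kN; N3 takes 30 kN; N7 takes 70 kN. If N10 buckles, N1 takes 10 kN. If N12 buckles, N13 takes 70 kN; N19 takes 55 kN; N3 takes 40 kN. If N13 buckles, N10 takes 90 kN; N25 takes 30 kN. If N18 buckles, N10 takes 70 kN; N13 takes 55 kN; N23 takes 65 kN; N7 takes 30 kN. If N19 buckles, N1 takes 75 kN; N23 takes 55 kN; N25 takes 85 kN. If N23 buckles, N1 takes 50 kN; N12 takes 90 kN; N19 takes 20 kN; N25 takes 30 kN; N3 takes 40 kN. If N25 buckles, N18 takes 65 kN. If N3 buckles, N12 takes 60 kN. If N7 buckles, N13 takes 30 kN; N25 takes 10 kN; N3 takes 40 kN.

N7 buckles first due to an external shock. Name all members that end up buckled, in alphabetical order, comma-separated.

N13, N7

Round 1 — N7 buckles (initial).
  N13: +30 → 30 ≥ 30
  N25: +10 → 10 < 120
  N3: +40 → 40 < 110
Round 2 — N13 buckles.
  N10: +90 → 90 < 110
  N25: +30 → 40 < 120
No further bucklings.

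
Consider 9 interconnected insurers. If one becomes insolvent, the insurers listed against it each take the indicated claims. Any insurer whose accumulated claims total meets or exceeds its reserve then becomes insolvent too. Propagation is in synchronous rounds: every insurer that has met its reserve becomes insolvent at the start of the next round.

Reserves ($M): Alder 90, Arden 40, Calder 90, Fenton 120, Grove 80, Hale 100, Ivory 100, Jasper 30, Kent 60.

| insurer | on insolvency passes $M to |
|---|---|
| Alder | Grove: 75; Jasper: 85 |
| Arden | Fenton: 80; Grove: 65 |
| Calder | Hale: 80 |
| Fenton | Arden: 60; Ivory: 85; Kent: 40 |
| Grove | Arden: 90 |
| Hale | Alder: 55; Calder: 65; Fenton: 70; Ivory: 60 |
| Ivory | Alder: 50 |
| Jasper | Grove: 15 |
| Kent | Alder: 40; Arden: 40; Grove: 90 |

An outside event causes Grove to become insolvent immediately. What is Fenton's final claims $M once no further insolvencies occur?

Round 1 — Grove becomes insolvent (initial).
  Arden: +90 → 90 ≥ 40
Round 2 — Arden becomes insolvent.
  Fenton: +80 → 80 < 120
No further insolvencies.

80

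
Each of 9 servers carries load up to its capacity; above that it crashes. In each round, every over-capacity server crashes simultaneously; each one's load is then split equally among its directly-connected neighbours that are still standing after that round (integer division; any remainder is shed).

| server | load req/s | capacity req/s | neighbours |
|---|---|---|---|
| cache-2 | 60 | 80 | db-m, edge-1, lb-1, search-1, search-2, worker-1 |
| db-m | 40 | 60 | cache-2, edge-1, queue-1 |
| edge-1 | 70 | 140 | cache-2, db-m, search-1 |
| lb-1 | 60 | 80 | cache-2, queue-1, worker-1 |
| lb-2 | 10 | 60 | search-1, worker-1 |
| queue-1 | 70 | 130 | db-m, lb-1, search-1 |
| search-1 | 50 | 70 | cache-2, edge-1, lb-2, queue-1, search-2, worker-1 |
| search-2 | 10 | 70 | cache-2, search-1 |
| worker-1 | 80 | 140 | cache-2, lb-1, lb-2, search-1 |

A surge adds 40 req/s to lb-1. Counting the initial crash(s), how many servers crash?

2

Round 1 — lb-1 at 100 > 80. lb-1 crashes.
  lb-1 sheds 100 req/s to cache-2, queue-1, worker-1: 33 each (1 lost).
    cache-2: 60+33 = 93 > 80
    queue-1: 70+33 = 103 ≤ 130
    worker-1: 80+33 = 113 ≤ 140
Round 2 — cache-2 crashes.
  cache-2 sheds 93 req/s to db-m, edge-1, search-1, search-2, worker-1: 18 each (3 lost).
    db-m: 40+18 = 58 ≤ 60
    edge-1: 70+18 = 88 ≤ 140
    search-1: 50+18 = 68 ≤ 70
    search-2: 10+18 = 28 ≤ 70
    worker-1: 113+18 = 131 ≤ 140
No further crashes.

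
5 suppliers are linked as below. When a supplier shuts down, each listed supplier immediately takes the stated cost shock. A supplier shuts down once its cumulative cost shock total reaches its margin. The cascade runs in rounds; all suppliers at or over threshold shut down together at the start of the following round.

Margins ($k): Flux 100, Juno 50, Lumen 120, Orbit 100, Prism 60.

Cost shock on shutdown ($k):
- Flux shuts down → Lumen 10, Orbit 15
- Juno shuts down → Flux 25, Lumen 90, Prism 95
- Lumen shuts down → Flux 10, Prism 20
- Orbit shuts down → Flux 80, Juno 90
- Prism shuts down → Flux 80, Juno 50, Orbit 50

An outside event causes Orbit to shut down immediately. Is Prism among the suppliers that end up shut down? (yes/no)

Round 1 — Orbit shuts down (initial).
  Flux: +80 → 80 < 100
  Juno: +90 → 90 ≥ 50
Round 2 — Juno shuts down.
  Flux: +25 → 105 ≥ 100
  Lumen: +90 → 90 < 120
  Prism: +95 → 95 ≥ 60
Round 3 — Flux, Prism shut down.
  Lumen: +10 → 100 < 120
No further shutdowns.

yes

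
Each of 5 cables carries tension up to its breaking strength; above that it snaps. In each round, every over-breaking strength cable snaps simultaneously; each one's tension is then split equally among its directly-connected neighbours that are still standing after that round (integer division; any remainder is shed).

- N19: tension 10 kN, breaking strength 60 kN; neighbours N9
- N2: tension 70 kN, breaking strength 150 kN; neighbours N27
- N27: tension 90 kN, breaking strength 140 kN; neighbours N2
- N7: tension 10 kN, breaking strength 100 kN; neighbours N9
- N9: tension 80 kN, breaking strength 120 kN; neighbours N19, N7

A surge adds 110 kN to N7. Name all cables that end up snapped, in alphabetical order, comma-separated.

Round 1 — N7 at 120 > 100. N7 snaps.
  N7 sheds 120 kN to N9: 120 each.
    N9: 80+120 = 200 > 120
Round 2 — N9 snaps.
  N9 sheds 200 kN to N19: 200 each.
    N19: 10+200 = 210 > 60
Round 3 — N19 snaps.
  N19 sheds 210 kN: no online neighbours, lost.
No further breaks.

N19, N7, N9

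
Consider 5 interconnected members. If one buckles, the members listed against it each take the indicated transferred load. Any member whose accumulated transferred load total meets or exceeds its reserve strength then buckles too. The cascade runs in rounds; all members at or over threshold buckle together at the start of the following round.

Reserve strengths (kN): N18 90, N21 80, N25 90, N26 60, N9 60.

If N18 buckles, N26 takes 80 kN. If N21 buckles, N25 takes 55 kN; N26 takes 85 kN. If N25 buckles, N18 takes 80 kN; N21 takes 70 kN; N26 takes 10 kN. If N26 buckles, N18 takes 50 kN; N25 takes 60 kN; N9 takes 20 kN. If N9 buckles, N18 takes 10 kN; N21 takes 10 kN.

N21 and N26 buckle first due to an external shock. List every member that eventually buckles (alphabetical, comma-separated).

N18, N21, N25, N26

Round 1 — N21, N26 buckle (initial).
  N18: +50 → 50 < 90
  N25: +55+60 → 115 ≥ 90
  N9: +20 → 20 < 60
Round 2 — N25 buckles.
  N18: +80 → 130 ≥ 90
Round 3 — N18 buckles.
No further bucklings.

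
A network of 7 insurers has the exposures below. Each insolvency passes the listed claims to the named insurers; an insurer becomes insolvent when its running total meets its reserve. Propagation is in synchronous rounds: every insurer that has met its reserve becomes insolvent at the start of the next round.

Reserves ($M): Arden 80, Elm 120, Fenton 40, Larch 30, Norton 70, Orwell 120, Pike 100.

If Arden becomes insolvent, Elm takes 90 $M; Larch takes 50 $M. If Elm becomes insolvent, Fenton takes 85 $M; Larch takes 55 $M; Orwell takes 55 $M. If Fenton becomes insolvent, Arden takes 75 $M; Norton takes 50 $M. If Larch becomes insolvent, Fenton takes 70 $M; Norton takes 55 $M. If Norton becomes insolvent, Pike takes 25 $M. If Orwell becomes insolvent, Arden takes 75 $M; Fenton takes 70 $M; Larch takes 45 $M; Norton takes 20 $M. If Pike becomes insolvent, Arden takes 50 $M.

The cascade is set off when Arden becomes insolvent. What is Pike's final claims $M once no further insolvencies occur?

Round 1 — Arden becomes insolvent (initial).
  Elm: +90 → 90 < 120
  Larch: +50 → 50 ≥ 30
Round 2 — Larch becomes insolvent.
  Fenton: +70 → 70 ≥ 40
  Norton: +55 → 55 < 70
Round 3 — Fenton becomes insolvent.
  Norton: +50 → 105 ≥ 70
Round 4 — Norton becomes insolvent.
  Pike: +25 → 25 < 100
No further insolvencies.

25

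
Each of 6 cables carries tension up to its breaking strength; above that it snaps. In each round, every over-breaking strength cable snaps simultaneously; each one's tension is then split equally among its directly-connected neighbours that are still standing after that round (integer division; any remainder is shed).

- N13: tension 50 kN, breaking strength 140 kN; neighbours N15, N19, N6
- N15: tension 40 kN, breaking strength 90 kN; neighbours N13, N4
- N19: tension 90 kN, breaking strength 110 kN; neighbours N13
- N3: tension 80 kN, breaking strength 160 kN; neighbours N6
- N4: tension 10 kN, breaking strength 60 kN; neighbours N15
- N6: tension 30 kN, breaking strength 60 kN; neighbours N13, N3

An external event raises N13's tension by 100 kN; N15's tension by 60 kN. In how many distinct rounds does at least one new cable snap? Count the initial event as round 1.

3

Round 1 — N13 at 150 > 140; N15 at 100 > 90. N13, N15 snap.
  N13 sheds 150 kN to N19, N6: 75 each.
    N19: 90+75 = 165 > 110
    N6: 30+75 = 105 > 60
  N15 sheds 100 kN to N4: 100 each.
    N4: 10+100 = 110 > 60
Round 2 — N19, N4, N6 snap.
  N19 sheds 165 kN: no online neighbours, lost.
  N4 sheds 110 kN: no online neighbours, lost.
  N6 sheds 105 kN to N3: 105 each.
    N3: 80+105 = 185 > 160
Round 3 — N3 snaps.
  N3 sheds 185 kN: no online neighbours, lost.
No further breaks.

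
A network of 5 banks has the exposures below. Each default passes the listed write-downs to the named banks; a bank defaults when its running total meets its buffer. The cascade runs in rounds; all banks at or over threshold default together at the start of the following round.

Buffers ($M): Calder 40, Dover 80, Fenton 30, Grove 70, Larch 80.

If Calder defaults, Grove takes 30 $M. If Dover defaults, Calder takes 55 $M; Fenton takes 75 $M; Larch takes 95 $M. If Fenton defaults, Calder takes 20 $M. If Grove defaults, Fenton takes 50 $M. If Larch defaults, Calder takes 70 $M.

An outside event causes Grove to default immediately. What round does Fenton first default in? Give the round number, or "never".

Round 1 — Grove defaults (initial).
  Fenton: +50 → 50 ≥ 30
Round 2 — Fenton defaults.
  Calder: +20 → 20 < 40
No further defaults.

2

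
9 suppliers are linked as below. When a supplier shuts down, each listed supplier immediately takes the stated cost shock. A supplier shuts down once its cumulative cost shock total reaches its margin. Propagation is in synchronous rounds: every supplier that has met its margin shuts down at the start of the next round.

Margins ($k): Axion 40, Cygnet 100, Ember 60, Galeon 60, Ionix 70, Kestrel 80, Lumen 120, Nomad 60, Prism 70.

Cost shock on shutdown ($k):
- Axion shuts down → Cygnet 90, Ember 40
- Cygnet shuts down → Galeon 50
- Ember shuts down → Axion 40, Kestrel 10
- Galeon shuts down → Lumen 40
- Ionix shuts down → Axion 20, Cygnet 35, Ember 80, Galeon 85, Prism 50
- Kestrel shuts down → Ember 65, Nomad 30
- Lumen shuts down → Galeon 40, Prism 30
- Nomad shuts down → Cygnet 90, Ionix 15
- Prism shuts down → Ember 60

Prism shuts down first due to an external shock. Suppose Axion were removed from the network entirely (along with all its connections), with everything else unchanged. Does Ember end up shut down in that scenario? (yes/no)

With Axion removed:
Round 1 — Prism shuts down (initial).
  Ember: +60 → 60 ≥ 60
Round 2 — Ember shuts down.
  Kestrel: +10 → 10 < 80
No further shutdowns.

yes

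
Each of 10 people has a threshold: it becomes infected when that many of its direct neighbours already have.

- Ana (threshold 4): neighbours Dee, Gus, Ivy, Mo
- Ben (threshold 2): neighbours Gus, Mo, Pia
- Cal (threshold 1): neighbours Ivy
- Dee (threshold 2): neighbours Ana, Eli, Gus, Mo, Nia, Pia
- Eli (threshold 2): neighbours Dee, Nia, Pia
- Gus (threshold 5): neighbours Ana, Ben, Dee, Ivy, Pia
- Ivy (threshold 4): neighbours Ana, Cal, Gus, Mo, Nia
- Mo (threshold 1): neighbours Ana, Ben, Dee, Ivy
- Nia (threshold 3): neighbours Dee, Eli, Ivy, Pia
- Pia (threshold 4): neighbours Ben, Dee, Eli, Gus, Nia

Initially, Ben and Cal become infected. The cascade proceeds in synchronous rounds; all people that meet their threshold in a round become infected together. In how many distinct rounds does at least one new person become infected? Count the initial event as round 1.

2

Round 1 — Ben, Cal become infected (initial).
Round 2 — checking thresholds:
  Gus: 1 of 5 neighbours < 5, not yet.
  Ivy: 1 of 5 neighbours < 4, not yet.
  Mo: 1 of 4 neighbours ≥ 1, becomes infected.
  Pia: 1 of 5 neighbours < 4, not yet.
Round 3 — no new infections; cascade stops.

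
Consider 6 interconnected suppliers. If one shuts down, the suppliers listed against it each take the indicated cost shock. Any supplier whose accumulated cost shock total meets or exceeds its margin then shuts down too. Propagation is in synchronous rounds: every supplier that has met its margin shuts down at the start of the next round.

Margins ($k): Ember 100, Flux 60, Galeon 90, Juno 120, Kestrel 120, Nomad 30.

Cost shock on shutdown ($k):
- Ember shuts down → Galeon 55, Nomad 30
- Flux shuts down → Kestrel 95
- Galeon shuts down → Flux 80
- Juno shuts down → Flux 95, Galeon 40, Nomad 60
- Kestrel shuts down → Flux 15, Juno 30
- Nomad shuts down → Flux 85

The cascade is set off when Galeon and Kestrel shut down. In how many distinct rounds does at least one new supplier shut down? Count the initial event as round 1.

Round 1 — Galeon, Kestrel shut down (initial).
  Flux: +80+15 → 95 ≥ 60
  Juno: +30 → 30 < 120
Round 2 — Flux shuts down.
No further shutdowns.

2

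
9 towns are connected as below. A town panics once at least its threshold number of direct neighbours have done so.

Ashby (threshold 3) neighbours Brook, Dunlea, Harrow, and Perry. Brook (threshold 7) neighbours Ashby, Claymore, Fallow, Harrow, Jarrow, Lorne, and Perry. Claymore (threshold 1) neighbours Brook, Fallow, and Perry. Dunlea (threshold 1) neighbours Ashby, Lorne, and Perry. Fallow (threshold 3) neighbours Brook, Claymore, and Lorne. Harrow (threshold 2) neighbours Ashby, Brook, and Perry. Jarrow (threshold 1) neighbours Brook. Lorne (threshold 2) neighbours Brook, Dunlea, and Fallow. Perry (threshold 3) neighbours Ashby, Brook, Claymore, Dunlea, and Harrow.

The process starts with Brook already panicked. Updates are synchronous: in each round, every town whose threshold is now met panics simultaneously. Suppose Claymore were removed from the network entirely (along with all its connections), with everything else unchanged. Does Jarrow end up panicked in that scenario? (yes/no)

yes

With Claymore removed:
Round 1 — Brook panics (initial).
Round 2 — checking thresholds:
  Ashby: 1 of 4 neighbours < 3, holds.
  Fallow: 1 of 2 neighbours < 3, holds.
  Harrow: 1 of 3 neighbours < 2, holds.
  Jarrow: 1 of 1 neighbours ≥ 1, panics.
  Lorne: 1 of 3 neighbours < 2, holds.
  Perry: 1 of 4 neighbours < 3, holds.
Round 3 — no new panics; cascade stops.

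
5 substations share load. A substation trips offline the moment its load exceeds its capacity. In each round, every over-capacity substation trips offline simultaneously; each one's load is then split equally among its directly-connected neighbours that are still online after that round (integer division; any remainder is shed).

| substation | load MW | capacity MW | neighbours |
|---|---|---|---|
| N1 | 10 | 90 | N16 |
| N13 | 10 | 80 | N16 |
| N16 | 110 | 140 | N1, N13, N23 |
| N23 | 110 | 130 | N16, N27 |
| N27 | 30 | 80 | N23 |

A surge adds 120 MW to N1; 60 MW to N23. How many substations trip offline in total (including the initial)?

Round 1 — N1 at 130 > 90; N23 at 170 > 130. N1, N23 trip offline.
  N1 sheds 130 MW to N16: 130 each.
    N16: 110+130 = 240 > 140
  N23 sheds 170 MW to N16, N27: 85 each.
    N16: 240+85 = 325 > 140
    N27: 30+85 = 115 > 80
Round 2 — N16, N27 trip offline.
  N16 sheds 325 MW to N13: 325 each.
    N13: 10+325 = 335 > 80
  N27 sheds 115 MW: no online neighbours, lost.
Round 3 — N13 trips offline.
  N13 sheds 335 MW: no online neighbours, lost.
No further trips.

5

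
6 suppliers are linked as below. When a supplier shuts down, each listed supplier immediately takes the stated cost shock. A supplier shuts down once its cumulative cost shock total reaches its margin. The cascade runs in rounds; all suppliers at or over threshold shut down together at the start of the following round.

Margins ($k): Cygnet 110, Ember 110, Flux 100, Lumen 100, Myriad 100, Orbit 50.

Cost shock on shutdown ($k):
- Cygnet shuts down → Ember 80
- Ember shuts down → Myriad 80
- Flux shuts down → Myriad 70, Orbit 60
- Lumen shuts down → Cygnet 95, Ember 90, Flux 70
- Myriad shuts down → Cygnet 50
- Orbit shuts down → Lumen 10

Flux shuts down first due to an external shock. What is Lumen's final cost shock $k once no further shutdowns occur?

Round 1 — Flux shuts down (initial).
  Myriad: +70 → 70 < 100
  Orbit: +60 → 60 ≥ 50
Round 2 — Orbit shuts down.
  Lumen: +10 → 10 < 100
No further shutdowns.

10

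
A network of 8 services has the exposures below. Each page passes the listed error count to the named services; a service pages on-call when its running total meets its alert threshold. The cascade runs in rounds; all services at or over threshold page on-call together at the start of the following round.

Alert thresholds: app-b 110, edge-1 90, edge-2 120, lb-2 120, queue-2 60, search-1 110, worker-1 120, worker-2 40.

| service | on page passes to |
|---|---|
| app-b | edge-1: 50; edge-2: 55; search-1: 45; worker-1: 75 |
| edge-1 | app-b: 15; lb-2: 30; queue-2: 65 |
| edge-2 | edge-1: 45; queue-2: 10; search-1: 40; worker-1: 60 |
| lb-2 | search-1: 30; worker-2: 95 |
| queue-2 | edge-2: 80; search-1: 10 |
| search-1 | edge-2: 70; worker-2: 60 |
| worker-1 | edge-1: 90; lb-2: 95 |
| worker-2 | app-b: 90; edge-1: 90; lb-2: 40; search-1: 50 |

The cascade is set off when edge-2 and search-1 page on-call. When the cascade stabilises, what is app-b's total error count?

Round 1 — edge-2, search-1 page on-call (initial).
  edge-1: +45 → 45 < 90
  queue-2: +10 → 10 < 60
  worker-1: +60 → 60 < 120
  worker-2: +60 → 60 ≥ 40
Round 2 — worker-2 pages on-call.
  app-b: +90 → 90 < 110
  edge-1: +90 → 135 ≥ 90
  lb-2: +40 → 40 < 120
Round 3 — edge-1 pages on-call.
  app-b: +15 → 105 < 110
  lb-2: +30 → 70 < 120
  queue-2: +65 → 75 ≥ 60
Round 4 — queue-2 pages on-call.
No further pages.

105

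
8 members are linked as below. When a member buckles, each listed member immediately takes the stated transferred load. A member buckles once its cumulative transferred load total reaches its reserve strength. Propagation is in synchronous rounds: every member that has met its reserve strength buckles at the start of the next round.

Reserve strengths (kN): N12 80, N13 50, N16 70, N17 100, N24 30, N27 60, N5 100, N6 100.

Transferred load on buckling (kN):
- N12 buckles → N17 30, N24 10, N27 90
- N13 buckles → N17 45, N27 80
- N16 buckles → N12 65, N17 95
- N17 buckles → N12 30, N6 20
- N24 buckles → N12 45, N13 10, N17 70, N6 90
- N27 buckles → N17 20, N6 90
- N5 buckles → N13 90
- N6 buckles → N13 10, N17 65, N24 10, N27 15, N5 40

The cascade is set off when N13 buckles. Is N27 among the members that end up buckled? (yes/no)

Round 1 — N13 buckles (initial).
  N17: +45 → 45 < 100
  N27: +80 → 80 ≥ 60
Round 2 — N27 buckles.
  N17: +20 → 65 < 100
  N6: +90 → 90 < 100
No further bucklings.

yes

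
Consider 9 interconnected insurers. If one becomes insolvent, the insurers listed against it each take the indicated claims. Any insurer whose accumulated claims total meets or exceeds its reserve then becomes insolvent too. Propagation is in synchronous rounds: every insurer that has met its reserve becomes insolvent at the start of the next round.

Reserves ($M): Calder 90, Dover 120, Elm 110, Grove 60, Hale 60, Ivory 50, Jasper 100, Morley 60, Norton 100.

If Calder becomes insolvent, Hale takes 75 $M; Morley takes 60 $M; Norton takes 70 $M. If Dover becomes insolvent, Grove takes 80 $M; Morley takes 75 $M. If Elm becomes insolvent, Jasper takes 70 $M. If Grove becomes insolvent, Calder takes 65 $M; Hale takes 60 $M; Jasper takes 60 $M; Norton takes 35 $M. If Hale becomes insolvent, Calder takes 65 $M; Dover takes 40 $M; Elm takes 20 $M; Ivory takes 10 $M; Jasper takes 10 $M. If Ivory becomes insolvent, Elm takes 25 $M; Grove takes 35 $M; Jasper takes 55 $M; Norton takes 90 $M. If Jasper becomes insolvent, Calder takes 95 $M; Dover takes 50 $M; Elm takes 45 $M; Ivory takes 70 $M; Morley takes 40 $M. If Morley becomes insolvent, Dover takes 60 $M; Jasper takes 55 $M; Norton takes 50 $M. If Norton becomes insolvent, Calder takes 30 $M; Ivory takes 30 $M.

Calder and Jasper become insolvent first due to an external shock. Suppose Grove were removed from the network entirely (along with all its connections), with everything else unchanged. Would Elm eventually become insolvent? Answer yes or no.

no

With Grove removed:
Round 1 — Calder, Jasper become insolvent (initial).
  Dover: +50 → 50 < 120
  Elm: +45 → 45 < 110
  Hale: +75 → 75 ≥ 60
  Ivory: +70 → 70 ≥ 50
  Morley: +60+40 → 100 ≥ 60
  Norton: +70 → 70 < 100
Round 2 — Hale, Ivory, Morley become insolvent.
  Dover: +40+60 → 150 ≥ 120
  Elm: +20+25 → 90 < 110
  Norton: +90+50 → 210 ≥ 100
Round 3 — Dover, Norton become insolvent.
No further insolvencies.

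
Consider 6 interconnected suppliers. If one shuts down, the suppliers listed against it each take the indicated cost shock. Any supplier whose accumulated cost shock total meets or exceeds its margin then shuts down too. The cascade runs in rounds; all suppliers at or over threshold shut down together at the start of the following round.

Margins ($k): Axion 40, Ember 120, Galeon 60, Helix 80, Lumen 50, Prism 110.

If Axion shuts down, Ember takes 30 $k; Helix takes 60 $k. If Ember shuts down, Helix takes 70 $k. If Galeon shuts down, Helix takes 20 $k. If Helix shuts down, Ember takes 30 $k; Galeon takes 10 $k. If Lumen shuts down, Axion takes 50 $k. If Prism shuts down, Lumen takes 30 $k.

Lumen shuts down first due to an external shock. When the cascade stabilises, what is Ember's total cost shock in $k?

30

Round 1 — Lumen shuts down (initial).
  Axion: +50 → 50 ≥ 40
Round 2 — Axion shuts down.
  Ember: +30 → 30 < 120
  Helix: +60 → 60 < 80
No further shutdowns.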